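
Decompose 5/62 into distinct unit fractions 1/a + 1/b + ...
1/13 + 1/269 + 1/216814

Greedy algorithm:
5/62: ceiling(62/5) = 13, use 1/13
3/806: ceiling(806/3) = 269, use 1/269
1/216814: ceiling(216814/1) = 216814, use 1/216814
Result: 5/62 = 1/13 + 1/269 + 1/216814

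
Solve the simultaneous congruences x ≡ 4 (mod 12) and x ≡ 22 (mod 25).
172

Using Chinese Remainder Theorem:
M = 12 × 25 = 300
M1 = 25, M2 = 12
y1 = 25^(-1) mod 12 = 1
y2 = 12^(-1) mod 25 = 23
x = (4×25×1 + 22×12×23) mod 300 = 172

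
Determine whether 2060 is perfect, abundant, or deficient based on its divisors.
abundant

Proper divisors of 2060: sum = 1 + 2 + 4 + 5 + 10 + 20 + 103 + 206 + 412 + 515 + 1030 = 2308
Since 2308 > 2060, 2060 is abundant.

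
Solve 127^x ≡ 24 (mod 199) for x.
143

Baby-step giant-step with step n = ⌈√199⌉ = 15.
Baby steps 127^j mod 199 (j:value) for j=0..14: 0:1, 1:127, 2:10, 3:76, 4:100, 5:163, 6:5, 7:38, 8:50, 9:181, 10:102, 11:19, 12:25, 13:190, 14:51.
Giant-step multiplier: 127^(-15) ≡ 127^(198-15) = 127^183 ≡ 42 (mod 199).
Giant steps γ_i = 24·42^i mod 199: γ_0=24, γ_1=13, γ_2=148, γ_3=47, γ_4=183, γ_5=124, γ_6=34, γ_7=35, γ_8=77, γ_9=50 (in table at j=8).
x = i·n + j = 9·15 + 8 = 143.
Check: 127^143 ≡ 24 (mod 199).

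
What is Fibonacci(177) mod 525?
232

Matrix identity: Q^n = [[F_(n+1), F_n], [F_n, F_(n-1)]] with Q = [[1,1],[1,0]].
n = 177 = 10110001₂. Square-and-multiply, entries mod 525:
Q^1 = [[1,1],[1,0]]
Q^2 = (Q^1)² = [[2,1],[1,1]]
Q^5 = (Q^2)²·Q = [[8,5],[5,3]]
Q^11 = (Q^5)²·Q = [[144,89],[89,55]]
Q^22 = (Q^11)² = [[307,386],[386,446]]
Q^44 = (Q^22)² = [[170,333],[333,362]]
Q^88 = (Q^44)² = [[139,231],[231,433]]
Q^177 = (Q^88)²·Q = [[64,232],[232,357]]
F_177 mod 525 = Q^177[0][1] = 232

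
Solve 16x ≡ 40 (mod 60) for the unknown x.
x ≡ 10 (mod 15)

gcd(16, 60) = 4, which divides 40, so solutions exist.
Divide through by 4: 4x ≡ 10 (mod 15).
Find 4^(-1) mod 15 by the extended Euclidean algorithm:
15 = 3 × 4 + 3  ⟹  3 = (1)·15 + (-3)·4
4 = 1 × 3 + 1  ⟹  1 = (-1)·15 + (4)·4
So (4)·4 ≡ 1 (mod 15), i.e. 4^(-1) ≡ 4 (mod 15).
x ≡ 4 × 10 = 40 ≡ 10 (mod 15).
Check: 16 × 10 = 160 ≡ 40 (mod 60).
x ≡ 10 (mod 15), giving 4 solutions mod 60.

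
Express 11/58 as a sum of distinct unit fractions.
1/6 + 1/44 + 1/3828

Greedy algorithm:
11/58: ceiling(58/11) = 6, use 1/6
2/87: ceiling(87/2) = 44, use 1/44
1/3828: ceiling(3828/1) = 3828, use 1/3828
Result: 11/58 = 1/6 + 1/44 + 1/3828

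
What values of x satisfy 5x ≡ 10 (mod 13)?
x ≡ 2 (mod 13)

gcd(5, 13) = 1, which divides 10, so solutions exist.
Find 5^(-1) mod 13 by the extended Euclidean algorithm:
13 = 2 × 5 + 3  ⟹  3 = (1)·13 + (-2)·5
5 = 1 × 3 + 2  ⟹  2 = (-1)·13 + (3)·5
3 = 1 × 2 + 1  ⟹  1 = (2)·13 + (-5)·5
So (-5)·5 ≡ 1 (mod 13), i.e. 5^(-1) ≡ -5 ≡ 8 (mod 13).
x ≡ 8 × 10 = 80 ≡ 2 (mod 13).
Check: 5 × 2 = 10 ≡ 10 (mod 13).
Unique solution: x ≡ 2 (mod 13)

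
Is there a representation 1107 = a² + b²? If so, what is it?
Not possible

Factorization: 1107 = 3^3 × 41
By Fermat: n is sum of two squares iff every prime p ≡ 3 (mod 4) appears to even power.
Prime(s) ≡ 3 (mod 4) with odd exponent: [(3, 3)]
Therefore 1107 cannot be expressed as a² + b².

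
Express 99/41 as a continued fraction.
[2; 2, 2, 2, 3]

Euclidean algorithm steps:
99 = 2 × 41 + 17
41 = 2 × 17 + 7
17 = 2 × 7 + 3
7 = 2 × 3 + 1
3 = 3 × 1 + 0
Continued fraction: [2; 2, 2, 2, 3]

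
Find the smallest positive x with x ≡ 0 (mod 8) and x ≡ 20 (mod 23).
112

Using Chinese Remainder Theorem:
M = 8 × 23 = 184
M1 = 23, M2 = 8
y1 = 23^(-1) mod 8 = 7
y2 = 8^(-1) mod 23 = 3
x = (0×23×7 + 20×8×3) mod 184 = 112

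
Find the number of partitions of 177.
522115831195

p(n) counts ways to write n as a sum of positive integers (order ignored).
Euler's pentagonal recurrence: p(k) = p(k-1) + p(k-2) - p(k-5) - p(k-7) + p(k-12) + p(k-15) - ... (offsets j(3j∓1)/2, signs ++--, p(0)=1, p(<0)=0).
DP table for k = 0..176: p(0)=1, p(1)=1, p(2)=2, p(3)=3, p(4)=5, p(5)=7, p(6)=11, p(7)=15, p(8)=22, p(9)=30, p(10)=42, p(11)=56, p(12)=77, p(13)=101, p(14)=135, p(15)=176, p(16)=231, p(17)=297, p(18)=385, p(19)=490, p(20)=627, p(21)=792, p(22)=1002, p(23)=1255, p(24)=1575, p(25)=1958, p(26)=2436, p(27)=3010, p(28)=3718, p(29)=4565, p(30)=5604, p(31)=6842, p(32)=8349, p(33)=10143, p(34)=12310, p(35)=14883, p(36)=17977, p(37)=21637, p(38)=26015, p(39)=31185, p(40)=37338, p(41)=44583, p(42)=53174, p(43)=63261, p(44)=75175, p(45)=89134, p(46)=105558, p(47)=124754, p(48)=147273, p(49)=173525, p(50)=204226, p(51)=239943, p(52)=281589, p(53)=329931, p(54)=386155, p(55)=451276, p(56)=526823, p(57)=614154, p(58)=715220, p(59)=831820, p(60)=966467, p(61)=1121505, p(62)=1300156, p(63)=1505499, p(64)=1741630, p(65)=2012558, p(66)=2323520, p(67)=2679689, p(68)=3087735, p(69)=3554345, p(70)=4087968, p(71)=4697205, p(72)=5392783, p(73)=6185689, p(74)=7089500, p(75)=8118264, p(76)=9289091, p(77)=10619863, p(78)=12132164, p(79)=13848650, p(80)=15796476, p(81)=18004327, p(82)=20506255, p(83)=23338469, p(84)=26543660, p(85)=30167357, p(86)=34262962, p(87)=38887673, p(88)=44108109, p(89)=49995925, p(90)=56634173, p(91)=64112359, p(92)=72533807, p(93)=82010177, p(94)=92669720, p(95)=104651419, p(96)=118114304, p(97)=133230930, p(98)=150198136, p(99)=169229875, p(100)=190569292, p(101)=214481126, p(102)=241265379, p(103)=271248950, p(104)=304801365, p(105)=342325709, p(106)=384276336, p(107)=431149389, p(108)=483502844, p(109)=541946240, p(110)=607163746, p(111)=679903203, p(112)=761002156, p(113)=851376628, p(114)=952050665, p(115)=1064144451, p(116)=1188908248, p(117)=1327710076, p(118)=1482074143, p(119)=1653668665, p(120)=1844349560, p(121)=2056148051, p(122)=2291320912, p(123)=2552338241, p(124)=2841940500, p(125)=3163127352, p(126)=3519222692, p(127)=3913864295, p(128)=4351078600, p(129)=4835271870, p(130)=5371315400, p(131)=5964539504, p(132)=6620830889, p(133)=7346629512, p(134)=8149040695, p(135)=9035836076, p(136)=10015581680, p(137)=11097645016, p(138)=12292341831, p(139)=13610949895, p(140)=15065878135, p(141)=16670689208, p(142)=18440293320, p(143)=20390982757, p(144)=22540654445, p(145)=24908858009, p(146)=27517052599, p(147)=30388671978, p(148)=33549419497, p(149)=37027355200, p(150)=40853235313, p(151)=45060624582, p(152)=49686288421, p(153)=54770336324, p(154)=60356673280, p(155)=66493182097, p(156)=73232243759, p(157)=80630964769, p(158)=88751778802, p(159)=97662728555, p(160)=107438159466, p(161)=118159068427, p(162)=129913904637, p(163)=142798995930, p(164)=156919475295, p(165)=172389800255, p(166)=189334822579, p(167)=207890420102, p(168)=228204732751, p(169)=250438925115, p(170)=274768617130, p(171)=301384802048, p(172)=330495499613, p(173)=362326859895, p(174)=397125074750, p(175)=435157697830, p(176)=476715857290.
Final step: p(177) = p(176) + p(175) - p(172) - p(170) + p(165) + p(162) - p(155) - p(151) + p(142) + p(137) - p(126) - p(120) + p(107) + p(100) - p(85) - p(77) + p(60) + p(51) - p(32) - p(22) + p(1)
= 476715857290 + 435157697830 - 330495499613 - 274768617130 + 172389800255 + 129913904637 - 66493182097 - 45060624582 + 18440293320 + 11097645016 - 3519222692 - 1844349560 + 431149389 + 190569292 - 30167357 - 10619863 + 966467 + 239943 - 8349 - 1002 + 1
= 522115831195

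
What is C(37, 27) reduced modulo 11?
0

Using Lucas' theorem:
Write n=37 and k=27 in base 11:
n in base 11: [3, 4]
k in base 11: [2, 5]
C(37,27) mod 11 = ∏ C(n_i, k_i) mod 11
Digit binomials (mod 11): C(3,2) = 3; C(4,5) = 0 (k_i > n_i)
Product: 3 × 0 = 0 ≡ 0 (mod 11)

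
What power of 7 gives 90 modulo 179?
51

Baby-step giant-step with step n = ⌈√179⌉ = 14.
Baby steps 7^j mod 179 (j:value) for j=0..13: 0:1, 1:7, 2:49, 3:164, 4:74, 5:160, 6:46, 7:143, 8:106, 9:26, 10:3, 11:21, 12:147, 13:134.
Giant-step multiplier: 7^(-14) ≡ 7^(178-14) = 7^164 ≡ 25 (mod 179).
Giant steps γ_i = 90·25^i mod 179: γ_0=90, γ_1=102, γ_2=44, γ_3=26 (in table at j=9).
x = i·n + j = 3·14 + 9 = 51.
Check: 7^51 ≡ 90 (mod 179).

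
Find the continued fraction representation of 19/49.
[0; 2, 1, 1, 2, 1, 2]

Euclidean algorithm steps:
19 = 0 × 49 + 19
49 = 2 × 19 + 11
19 = 1 × 11 + 8
11 = 1 × 8 + 3
8 = 2 × 3 + 2
3 = 1 × 2 + 1
2 = 2 × 1 + 0
Continued fraction: [0; 2, 1, 1, 2, 1, 2]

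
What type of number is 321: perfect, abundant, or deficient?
deficient

Proper divisors of 321: sum = 1 + 3 + 107 = 111
Since 111 < 321, 321 is deficient.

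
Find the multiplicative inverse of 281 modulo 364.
57

gcd(281, 364) = 1, so the inverse exists.
Extended Euclidean algorithm on (364, 281):
364 = 1 × 281 + 83  ⟹  83 = (1)·364 + (-1)·281
281 = 3 × 83 + 32  ⟹  32 = (-3)·364 + (4)·281
83 = 2 × 32 + 19  ⟹  19 = (7)·364 + (-9)·281
32 = 1 × 19 + 13  ⟹  13 = (-10)·364 + (13)·281
19 = 1 × 13 + 6  ⟹  6 = (17)·364 + (-22)·281
13 = 2 × 6 + 1  ⟹  1 = (-44)·364 + (57)·281
So (57)·281 ≡ 1 (mod 364), i.e. 281^(-1) ≡ 57 (mod 364).
Check: 281 × 57 = 16017 ≡ 1 (mod 364)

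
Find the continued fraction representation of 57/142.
[0; 2, 2, 28]

Euclidean algorithm steps:
57 = 0 × 142 + 57
142 = 2 × 57 + 28
57 = 2 × 28 + 1
28 = 28 × 1 + 0
Continued fraction: [0; 2, 2, 28]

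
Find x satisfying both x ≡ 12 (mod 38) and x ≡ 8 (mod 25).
658

Using Chinese Remainder Theorem:
M = 38 × 25 = 950
M1 = 25, M2 = 38
y1 = 25^(-1) mod 38 = 35
y2 = 38^(-1) mod 25 = 2
x = (12×25×35 + 8×38×2) mod 950 = 658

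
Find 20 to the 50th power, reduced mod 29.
20

Repeated squaring. Binary of 50 = 110010.
20^1 ≡ 20 (mod 29); 20^2 ≡ 23 (mod 29); 20^4 ≡ 7 (mod 29); 20^8 ≡ 20 (mod 29); 20^16 ≡ 23 (mod 29); 20^32 ≡ 7 (mod 29)
20^50 = 20^2 × 20^16 × 20^32 ≡ 20 (mod 29)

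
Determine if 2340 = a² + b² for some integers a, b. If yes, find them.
6² + 48² (a=6, b=48)

Factorization: 2340 = 2^2 × 3^2 × 5 × 13
By Fermat: n is sum of two squares iff every prime p ≡ 3 (mod 4) appears to even power.
All primes ≡ 3 (mod 4) appear to even power.
Search a = 0, 1, 2, … for 2340 - a² a perfect square: first hit at a = 6: 2340 - 36 = 2304 = 48².
2340 = 6² + 48² = 36 + 2304 ✓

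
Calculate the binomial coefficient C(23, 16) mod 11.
0

Using Lucas' theorem:
Write n=23 and k=16 in base 11:
n in base 11: [2, 1]
k in base 11: [1, 5]
C(23,16) mod 11 = ∏ C(n_i, k_i) mod 11
Digit binomials (mod 11): C(2,1) = 2; C(1,5) = 0 (k_i > n_i)
Product: 2 × 0 = 0 ≡ 0 (mod 11)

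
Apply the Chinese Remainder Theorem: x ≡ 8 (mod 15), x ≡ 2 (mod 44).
398

Using Chinese Remainder Theorem:
M = 15 × 44 = 660
M1 = 44, M2 = 15
y1 = 44^(-1) mod 15 = 14
y2 = 15^(-1) mod 44 = 3
x = (8×44×14 + 2×15×3) mod 660 = 398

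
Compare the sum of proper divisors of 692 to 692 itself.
deficient

Proper divisors of 692: sum = 1 + 2 + 4 + 173 + 346 = 526
Since 526 < 692, 692 is deficient.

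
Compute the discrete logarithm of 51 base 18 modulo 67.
13

Baby-step giant-step with step n = ⌈√67⌉ = 9.
Baby steps 18^j mod 67 (j:value) for j=0..8: 0:1, 1:18, 2:56, 3:3, 4:54, 5:34, 6:9, 7:28, 8:35.
Giant-step multiplier: 18^(-9) ≡ 18^(66-9) = 18^57 ≡ 5 (mod 67).
Giant steps γ_i = 51·5^i mod 67: γ_0=51, γ_1=54 (in table at j=4).
x = i·n + j = 1·9 + 4 = 13.
Check: 18^13 ≡ 51 (mod 67).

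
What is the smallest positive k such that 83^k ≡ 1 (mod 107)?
53

107 is prime, so ord(83) divides φ(107) = 106.
Divisors of 106: 1, 2, 53, 106.
Repeated squaring: 83^1 ≡ 83, 83^2 ≡ 41, 83^4 ≡ 76, 83^8 ≡ 105, 83^16 ≡ 4, 83^32 ≡ 16, 83^64 ≡ 42 (mod 107).
Test 83^d mod 107 for each divisor d in increasing order:
83^1 ≡ 83
83^2 ≡ 41
83^53 = 83^32·83^16·83^4·83^1 ≡ 1  ← first divisor giving 1
The order is 53.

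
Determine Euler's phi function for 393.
260

393 = 3 × 131
φ(n) = n × ∏(1 - 1/p) for each prime p dividing n
φ(393) = 393 × (1 - 1/3) × (1 - 1/131) = 260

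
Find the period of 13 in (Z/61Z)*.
3

61 is prime, so ord(13) divides φ(61) = 60.
Divisors of 60: 1, 2, 3, 4, 5, 6, 10, 12, 15, 20, 30, 60.
Repeated squaring: 13^1 ≡ 13, 13^2 ≡ 47, 13^4 ≡ 13, 13^8 ≡ 47, 13^16 ≡ 13, 13^32 ≡ 47 (mod 61).
Test 13^d mod 61 for each divisor d in increasing order:
13^1 ≡ 13
13^2 ≡ 47
13^3 = 13^2·13^1 ≡ 1  ← first divisor giving 1
The order is 3.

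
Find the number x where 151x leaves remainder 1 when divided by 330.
271

gcd(151, 330) = 1, so the inverse exists.
Extended Euclidean algorithm on (330, 151):
330 = 2 × 151 + 28  ⟹  28 = (1)·330 + (-2)·151
151 = 5 × 28 + 11  ⟹  11 = (-5)·330 + (11)·151
28 = 2 × 11 + 6  ⟹  6 = (11)·330 + (-24)·151
11 = 1 × 6 + 5  ⟹  5 = (-16)·330 + (35)·151
6 = 1 × 5 + 1  ⟹  1 = (27)·330 + (-59)·151
So (-59)·151 ≡ 1 (mod 330), i.e. 151^(-1) ≡ -59 ≡ 271 (mod 330).
Check: 151 × 271 = 40921 ≡ 1 (mod 330)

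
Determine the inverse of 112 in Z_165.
28

gcd(112, 165) = 1, so the inverse exists.
Extended Euclidean algorithm on (165, 112):
165 = 1 × 112 + 53  ⟹  53 = (1)·165 + (-1)·112
112 = 2 × 53 + 6  ⟹  6 = (-2)·165 + (3)·112
53 = 8 × 6 + 5  ⟹  5 = (17)·165 + (-25)·112
6 = 1 × 5 + 1  ⟹  1 = (-19)·165 + (28)·112
So (28)·112 ≡ 1 (mod 165), i.e. 112^(-1) ≡ 28 (mod 165).
Check: 112 × 28 = 3136 ≡ 1 (mod 165)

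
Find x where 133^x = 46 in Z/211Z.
104

Baby-step giant-step with step n = ⌈√211⌉ = 15.
Baby steps 133^j mod 211 (j:value) for j=0..14: 0:1, 1:133, 2:176, 3:198, 4:170, 5:33, 6:169, 7:111, 8:204, 9:124, 10:34, 11:91, 12:76, 13:191, 14:83.
Giant-step multiplier: 133^(-15) ≡ 133^(210-15) = 133^195 ≡ 63 (mod 211).
Giant steps γ_i = 46·63^i mod 211: γ_0=46, γ_1=155, γ_2=59, γ_3=130, γ_4=172, γ_5=75, γ_6=83 (in table at j=14).
x = i·n + j = 6·15 + 14 = 104.
Check: 133^104 ≡ 46 (mod 211).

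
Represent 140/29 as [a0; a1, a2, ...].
[4; 1, 4, 1, 4]

Euclidean algorithm steps:
140 = 4 × 29 + 24
29 = 1 × 24 + 5
24 = 4 × 5 + 4
5 = 1 × 4 + 1
4 = 4 × 1 + 0
Continued fraction: [4; 1, 4, 1, 4]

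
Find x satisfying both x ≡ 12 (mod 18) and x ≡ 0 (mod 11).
66

Using Chinese Remainder Theorem:
M = 18 × 11 = 198
M1 = 11, M2 = 18
y1 = 11^(-1) mod 18 = 5
y2 = 18^(-1) mod 11 = 8
x = (12×11×5 + 0×18×8) mod 198 = 66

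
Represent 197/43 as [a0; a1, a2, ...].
[4; 1, 1, 2, 1, 1, 3]

Euclidean algorithm steps:
197 = 4 × 43 + 25
43 = 1 × 25 + 18
25 = 1 × 18 + 7
18 = 2 × 7 + 4
7 = 1 × 4 + 3
4 = 1 × 3 + 1
3 = 3 × 1 + 0
Continued fraction: [4; 1, 1, 2, 1, 1, 3]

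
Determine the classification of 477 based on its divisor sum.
deficient

Proper divisors of 477: sum = 1 + 3 + 9 + 53 + 159 = 225
Since 225 < 477, 477 is deficient.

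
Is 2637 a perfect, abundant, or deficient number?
deficient

Proper divisors of 2637: sum = 1 + 3 + 9 + 293 + 879 = 1185
Since 1185 < 2637, 2637 is deficient.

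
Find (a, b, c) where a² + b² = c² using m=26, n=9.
(595, 468, 757)

Euclid's formula: a = m² - n², b = 2mn, c = m² + n²
m = 26, n = 9
a = 26² - 9² = 676 - 81 = 595
b = 2 × 26 × 9 = 468
c = 26² + 9² = 676 + 81 = 757
Verification: 595² + 468² = 354025 + 219024 = 573049 = 757² ✓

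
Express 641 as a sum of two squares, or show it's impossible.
4² + 25² (a=4, b=25)

Factorization: 641 = 641
By Fermat: n is sum of two squares iff every prime p ≡ 3 (mod 4) appears to even power.
All primes ≡ 3 (mod 4) appear to even power.
Search a = 0, 1, 2, … for 641 - a² a perfect square: first hit at a = 4: 641 - 16 = 625 = 25².
641 = 4² + 25² = 16 + 625 ✓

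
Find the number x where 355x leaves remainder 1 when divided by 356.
355

gcd(355, 356) = 1, so the inverse exists.
Extended Euclidean algorithm on (356, 355):
356 = 1 × 355 + 1  ⟹  1 = (1)·356 + (-1)·355
So (-1)·355 ≡ 1 (mod 356), i.e. 355^(-1) ≡ -1 ≡ 355 (mod 356).
Check: 355 × 355 = 126025 ≡ 1 (mod 356)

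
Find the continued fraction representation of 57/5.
[11; 2, 2]

Euclidean algorithm steps:
57 = 11 × 5 + 2
5 = 2 × 2 + 1
2 = 2 × 1 + 0
Continued fraction: [11; 2, 2]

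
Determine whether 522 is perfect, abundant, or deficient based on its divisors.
abundant

Proper divisors of 522: sum = 1 + 2 + 3 + 6 + 9 + 18 + 29 + 58 + 87 + 174 + 261 = 648
Since 648 > 522, 522 is abundant.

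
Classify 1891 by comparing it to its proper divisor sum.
deficient

Proper divisors of 1891: sum = 1 + 31 + 61 = 93
Since 93 < 1891, 1891 is deficient.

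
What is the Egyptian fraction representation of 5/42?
1/9 + 1/126

Greedy algorithm:
5/42: ceiling(42/5) = 9, use 1/9
1/126: ceiling(126/1) = 126, use 1/126
Result: 5/42 = 1/9 + 1/126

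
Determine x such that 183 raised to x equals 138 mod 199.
153

Baby-step giant-step with step n = ⌈√199⌉ = 15.
Baby steps 183^j mod 199 (j:value) for j=0..14: 0:1, 1:183, 2:57, 3:83, 4:65, 5:154, 6:123, 7:22, 8:46, 9:60, 10:35, 11:37, 12:5, 13:119, 14:86.
Giant-step multiplier: 183^(-15) ≡ 183^(198-15) = 183^183 ≡ 82 (mod 199).
Giant steps γ_i = 138·82^i mod 199: γ_0=138, γ_1=172, γ_2=174, γ_3=139, γ_4=55, γ_5=132, γ_6=78, γ_7=28, γ_8=107, γ_9=18, γ_10=83 (in table at j=3).
x = i·n + j = 10·15 + 3 = 153.
Check: 183^153 ≡ 138 (mod 199).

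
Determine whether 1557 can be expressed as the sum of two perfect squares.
6² + 39² (a=6, b=39)

Factorization: 1557 = 3^2 × 173
By Fermat: n is sum of two squares iff every prime p ≡ 3 (mod 4) appears to even power.
All primes ≡ 3 (mod 4) appear to even power.
Search a = 0, 1, 2, … for 1557 - a² a perfect square: first hit at a = 6: 1557 - 36 = 1521 = 39².
1557 = 6² + 39² = 36 + 1521 ✓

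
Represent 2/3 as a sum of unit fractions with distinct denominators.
1/2 + 1/6

Greedy algorithm:
2/3: ceiling(3/2) = 2, use 1/2
1/6: ceiling(6/1) = 6, use 1/6
Result: 2/3 = 1/2 + 1/6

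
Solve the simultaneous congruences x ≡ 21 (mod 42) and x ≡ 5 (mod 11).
357

Using Chinese Remainder Theorem:
M = 42 × 11 = 462
M1 = 11, M2 = 42
y1 = 11^(-1) mod 42 = 23
y2 = 42^(-1) mod 11 = 5
x = (21×11×23 + 5×42×5) mod 462 = 357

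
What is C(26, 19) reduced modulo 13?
0

Using Lucas' theorem:
Write n=26 and k=19 in base 13:
n in base 13: [2, 0]
k in base 13: [1, 6]
C(26,19) mod 13 = ∏ C(n_i, k_i) mod 13
Digit binomials (mod 13): C(2,1) = 2; C(0,6) = 0 (k_i > n_i)
Product: 2 × 0 = 0 ≡ 0 (mod 13)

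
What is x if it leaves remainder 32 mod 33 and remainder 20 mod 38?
362

Using Chinese Remainder Theorem:
M = 33 × 38 = 1254
M1 = 38, M2 = 33
y1 = 38^(-1) mod 33 = 20
y2 = 33^(-1) mod 38 = 15
x = (32×38×20 + 20×33×15) mod 1254 = 362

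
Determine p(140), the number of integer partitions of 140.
15065878135

p(n) counts ways to write n as a sum of positive integers (order ignored).
Euler's pentagonal recurrence: p(k) = p(k-1) + p(k-2) - p(k-5) - p(k-7) + p(k-12) + p(k-15) - ... (offsets j(3j∓1)/2, signs ++--, p(0)=1, p(<0)=0).
DP table for k = 0..139: p(0)=1, p(1)=1, p(2)=2, p(3)=3, p(4)=5, p(5)=7, p(6)=11, p(7)=15, p(8)=22, p(9)=30, p(10)=42, p(11)=56, p(12)=77, p(13)=101, p(14)=135, p(15)=176, p(16)=231, p(17)=297, p(18)=385, p(19)=490, p(20)=627, p(21)=792, p(22)=1002, p(23)=1255, p(24)=1575, p(25)=1958, p(26)=2436, p(27)=3010, p(28)=3718, p(29)=4565, p(30)=5604, p(31)=6842, p(32)=8349, p(33)=10143, p(34)=12310, p(35)=14883, p(36)=17977, p(37)=21637, p(38)=26015, p(39)=31185, p(40)=37338, p(41)=44583, p(42)=53174, p(43)=63261, p(44)=75175, p(45)=89134, p(46)=105558, p(47)=124754, p(48)=147273, p(49)=173525, p(50)=204226, p(51)=239943, p(52)=281589, p(53)=329931, p(54)=386155, p(55)=451276, p(56)=526823, p(57)=614154, p(58)=715220, p(59)=831820, p(60)=966467, p(61)=1121505, p(62)=1300156, p(63)=1505499, p(64)=1741630, p(65)=2012558, p(66)=2323520, p(67)=2679689, p(68)=3087735, p(69)=3554345, p(70)=4087968, p(71)=4697205, p(72)=5392783, p(73)=6185689, p(74)=7089500, p(75)=8118264, p(76)=9289091, p(77)=10619863, p(78)=12132164, p(79)=13848650, p(80)=15796476, p(81)=18004327, p(82)=20506255, p(83)=23338469, p(84)=26543660, p(85)=30167357, p(86)=34262962, p(87)=38887673, p(88)=44108109, p(89)=49995925, p(90)=56634173, p(91)=64112359, p(92)=72533807, p(93)=82010177, p(94)=92669720, p(95)=104651419, p(96)=118114304, p(97)=133230930, p(98)=150198136, p(99)=169229875, p(100)=190569292, p(101)=214481126, p(102)=241265379, p(103)=271248950, p(104)=304801365, p(105)=342325709, p(106)=384276336, p(107)=431149389, p(108)=483502844, p(109)=541946240, p(110)=607163746, p(111)=679903203, p(112)=761002156, p(113)=851376628, p(114)=952050665, p(115)=1064144451, p(116)=1188908248, p(117)=1327710076, p(118)=1482074143, p(119)=1653668665, p(120)=1844349560, p(121)=2056148051, p(122)=2291320912, p(123)=2552338241, p(124)=2841940500, p(125)=3163127352, p(126)=3519222692, p(127)=3913864295, p(128)=4351078600, p(129)=4835271870, p(130)=5371315400, p(131)=5964539504, p(132)=6620830889, p(133)=7346629512, p(134)=8149040695, p(135)=9035836076, p(136)=10015581680, p(137)=11097645016, p(138)=12292341831, p(139)=13610949895.
Final step: p(140) = p(139) + p(138) - p(135) - p(133) + p(128) + p(125) - p(118) - p(114) + p(105) + p(100) - p(89) - p(83) + p(70) + p(63) - p(48) - p(40) + p(23) + p(14)
= 13610949895 + 12292341831 - 9035836076 - 7346629512 + 4351078600 + 3163127352 - 1482074143 - 952050665 + 342325709 + 190569292 - 49995925 - 23338469 + 4087968 + 1505499 - 147273 - 37338 + 1255 + 135
= 15065878135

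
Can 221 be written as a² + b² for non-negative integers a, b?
5² + 14² (a=5, b=14)

Factorization: 221 = 13 × 17
By Fermat: n is sum of two squares iff every prime p ≡ 3 (mod 4) appears to even power.
All primes ≡ 3 (mod 4) appear to even power.
Search a = 0, 1, 2, … for 221 - a² a perfect square: first hit at a = 5: 221 - 25 = 196 = 14².
221 = 5² + 14² = 25 + 196 ✓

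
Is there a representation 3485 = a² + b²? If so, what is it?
2² + 59² (a=2, b=59)

Factorization: 3485 = 5 × 17 × 41
By Fermat: n is sum of two squares iff every prime p ≡ 3 (mod 4) appears to even power.
All primes ≡ 3 (mod 4) appear to even power.
Search a = 0, 1, 2, … for 3485 - a² a perfect square: first hit at a = 2: 3485 - 4 = 3481 = 59².
3485 = 2² + 59² = 4 + 3481 ✓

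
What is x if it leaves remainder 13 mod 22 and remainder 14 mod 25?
189

Using Chinese Remainder Theorem:
M = 22 × 25 = 550
M1 = 25, M2 = 22
y1 = 25^(-1) mod 22 = 15
y2 = 22^(-1) mod 25 = 8
x = (13×25×15 + 14×22×8) mod 550 = 189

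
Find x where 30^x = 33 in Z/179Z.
25

Baby-step giant-step with step n = ⌈√179⌉ = 14.
Baby steps 30^j mod 179 (j:value) for j=0..13: 0:1, 1:30, 2:5, 3:150, 4:25, 5:34, 6:125, 7:170, 8:88, 9:134, 10:82, 11:133, 12:52, 13:128.
Giant-step multiplier: 30^(-14) ≡ 30^(178-14) = 30^164 ≡ 42 (mod 179).
Giant steps γ_i = 33·42^i mod 179: γ_0=33, γ_1=133 (in table at j=11).
x = i·n + j = 1·14 + 11 = 25.
Check: 30^25 ≡ 33 (mod 179).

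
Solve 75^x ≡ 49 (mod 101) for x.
54

Baby-step giant-step with step n = ⌈√101⌉ = 11.
Baby steps 75^j mod 101 (j:value) for j=0..10: 0:1, 1:75, 2:70, 3:99, 4:52, 5:62, 6:4, 7:98, 8:78, 9:93, 10:6.
Giant-step multiplier: 75^(-11) ≡ 75^(100-11) = 75^89 ≡ 11 (mod 101).
Giant steps γ_i = 49·11^i mod 101: γ_0=49, γ_1=34, γ_2=71, γ_3=74, γ_4=6 (in table at j=10).
x = i·n + j = 4·11 + 10 = 54.
Check: 75^54 ≡ 49 (mod 101).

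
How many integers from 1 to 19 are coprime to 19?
18

19 = 19
φ(n) = n × ∏(1 - 1/p) for each prime p dividing n
φ(19) = 19 × (1 - 1/19) = 18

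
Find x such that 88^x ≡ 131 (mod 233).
108

Baby-step giant-step with step n = ⌈√233⌉ = 16.
Baby steps 88^j mod 233 (j:value) for j=0..15: 0:1, 1:88, 2:55, 3:180, 4:229, 5:114, 6:13, 7:212, 8:16, 9:10, 10:181, 11:84, 12:169, 13:193, 14:208, 15:130.
Giant-step multiplier: 88^(-16) ≡ 88^(232-16) = 88^216 ≡ 152 (mod 233).
Giant steps γ_i = 131·152^i mod 233: γ_0=131, γ_1=107, γ_2=187, γ_3=231, γ_4=162, γ_5=159, γ_6=169 (in table at j=12).
x = i·n + j = 6·16 + 12 = 108.
Check: 88^108 ≡ 131 (mod 233).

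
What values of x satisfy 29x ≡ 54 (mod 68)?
x ≡ 30 (mod 68)

gcd(29, 68) = 1, which divides 54, so solutions exist.
Find 29^(-1) mod 68 by the extended Euclidean algorithm:
68 = 2 × 29 + 10  ⟹  10 = (1)·68 + (-2)·29
29 = 2 × 10 + 9  ⟹  9 = (-2)·68 + (5)·29
10 = 1 × 9 + 1  ⟹  1 = (3)·68 + (-7)·29
So (-7)·29 ≡ 1 (mod 68), i.e. 29^(-1) ≡ -7 ≡ 61 (mod 68).
x ≡ 61 × 54 = 3294 ≡ 30 (mod 68).
Check: 29 × 30 = 870 ≡ 54 (mod 68).
Unique solution: x ≡ 30 (mod 68)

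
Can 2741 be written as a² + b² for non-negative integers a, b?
25² + 46² (a=25, b=46)

Factorization: 2741 = 2741
By Fermat: n is sum of two squares iff every prime p ≡ 3 (mod 4) appears to even power.
All primes ≡ 3 (mod 4) appear to even power.
Search a = 0, 1, 2, … for 2741 - a² a perfect square: first hit at a = 25: 2741 - 625 = 2116 = 46².
2741 = 25² + 46² = 625 + 2116 ✓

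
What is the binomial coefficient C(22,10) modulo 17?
0

Using Lucas' theorem:
Write n=22 and k=10 in base 17:
n in base 17: [1, 5]
k in base 17: [0, 10]
C(22,10) mod 17 = ∏ C(n_i, k_i) mod 17
Digit binomials (mod 17): C(1,0) = 1; C(5,10) = 0 (k_i > n_i)
Product: 1 × 0 = 0 ≡ 0 (mod 17)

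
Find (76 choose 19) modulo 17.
10

Using Lucas' theorem:
Write n=76 and k=19 in base 17:
n in base 17: [4, 8]
k in base 17: [1, 2]
C(76,19) mod 17 = ∏ C(n_i, k_i) mod 17
Digit binomials (mod 17): C(4,1) = 4; C(8,2) = 28 ≡ 11
Product: 4 × 11 = 44 ≡ 10 (mod 17)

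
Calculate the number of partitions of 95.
104651419

p(n) counts ways to write n as a sum of positive integers (order ignored).
Euler's pentagonal recurrence: p(k) = p(k-1) + p(k-2) - p(k-5) - p(k-7) + p(k-12) + p(k-15) - ... (offsets j(3j∓1)/2, signs ++--, p(0)=1, p(<0)=0).
DP table for k = 0..94: p(0)=1, p(1)=1, p(2)=2, p(3)=3, p(4)=5, p(5)=7, p(6)=11, p(7)=15, p(8)=22, p(9)=30, p(10)=42, p(11)=56, p(12)=77, p(13)=101, p(14)=135, p(15)=176, p(16)=231, p(17)=297, p(18)=385, p(19)=490, p(20)=627, p(21)=792, p(22)=1002, p(23)=1255, p(24)=1575, p(25)=1958, p(26)=2436, p(27)=3010, p(28)=3718, p(29)=4565, p(30)=5604, p(31)=6842, p(32)=8349, p(33)=10143, p(34)=12310, p(35)=14883, p(36)=17977, p(37)=21637, p(38)=26015, p(39)=31185, p(40)=37338, p(41)=44583, p(42)=53174, p(43)=63261, p(44)=75175, p(45)=89134, p(46)=105558, p(47)=124754, p(48)=147273, p(49)=173525, p(50)=204226, p(51)=239943, p(52)=281589, p(53)=329931, p(54)=386155, p(55)=451276, p(56)=526823, p(57)=614154, p(58)=715220, p(59)=831820, p(60)=966467, p(61)=1121505, p(62)=1300156, p(63)=1505499, p(64)=1741630, p(65)=2012558, p(66)=2323520, p(67)=2679689, p(68)=3087735, p(69)=3554345, p(70)=4087968, p(71)=4697205, p(72)=5392783, p(73)=6185689, p(74)=7089500, p(75)=8118264, p(76)=9289091, p(77)=10619863, p(78)=12132164, p(79)=13848650, p(80)=15796476, p(81)=18004327, p(82)=20506255, p(83)=23338469, p(84)=26543660, p(85)=30167357, p(86)=34262962, p(87)=38887673, p(88)=44108109, p(89)=49995925, p(90)=56634173, p(91)=64112359, p(92)=72533807, p(93)=82010177, p(94)=92669720.
Final step: p(95) = p(94) + p(93) - p(90) - p(88) + p(83) + p(80) - p(73) - p(69) + p(60) + p(55) - p(44) - p(38) + p(25) + p(18) - p(3)
= 92669720 + 82010177 - 56634173 - 44108109 + 23338469 + 15796476 - 6185689 - 3554345 + 966467 + 451276 - 75175 - 26015 + 1958 + 385 - 3
= 104651419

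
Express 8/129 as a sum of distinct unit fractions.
1/17 + 1/314 + 1/137721 + 1/31611652014

Greedy algorithm:
8/129: ceiling(129/8) = 17, use 1/17
7/2193: ceiling(2193/7) = 314, use 1/314
5/688602: ceiling(688602/5) = 137721, use 1/137721
1/31611652014: ceiling(31611652014/1) = 31611652014, use 1/31611652014
Result: 8/129 = 1/17 + 1/314 + 1/137721 + 1/31611652014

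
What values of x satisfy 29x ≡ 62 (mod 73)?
x ≡ 55 (mod 73)

gcd(29, 73) = 1, which divides 62, so solutions exist.
Find 29^(-1) mod 73 by the extended Euclidean algorithm:
73 = 2 × 29 + 15  ⟹  15 = (1)·73 + (-2)·29
29 = 1 × 15 + 14  ⟹  14 = (-1)·73 + (3)·29
15 = 1 × 14 + 1  ⟹  1 = (2)·73 + (-5)·29
So (-5)·29 ≡ 1 (mod 73), i.e. 29^(-1) ≡ -5 ≡ 68 (mod 73).
x ≡ 68 × 62 = 4216 ≡ 55 (mod 73).
Check: 29 × 55 = 1595 ≡ 62 (mod 73).
Unique solution: x ≡ 55 (mod 73)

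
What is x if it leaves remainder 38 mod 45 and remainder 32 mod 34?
848

Using Chinese Remainder Theorem:
M = 45 × 34 = 1530
M1 = 34, M2 = 45
y1 = 34^(-1) mod 45 = 4
y2 = 45^(-1) mod 34 = 31
x = (38×34×4 + 32×45×31) mod 1530 = 848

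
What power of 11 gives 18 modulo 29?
15

Baby-step giant-step with step n = ⌈√29⌉ = 6.
Baby steps 11^j mod 29 (j:value) for j=0..5: 0:1, 1:11, 2:5, 3:26, 4:25, 5:14.
Giant-step multiplier: 11^(-6) ≡ 11^(28-6) = 11^22 ≡ 13 (mod 29).
Giant steps γ_i = 18·13^i mod 29: γ_0=18, γ_1=2, γ_2=26 (in table at j=3).
x = i·n + j = 2·6 + 3 = 15.
Check: 11^15 ≡ 18 (mod 29).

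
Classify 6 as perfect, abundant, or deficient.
perfect

Proper divisors of 6: sum = 1 + 2 + 3 = 6
Since 6 = 6, 6 is perfect.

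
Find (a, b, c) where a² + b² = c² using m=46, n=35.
(891, 3220, 3341)

Euclid's formula: a = m² - n², b = 2mn, c = m² + n²
m = 46, n = 35
a = 46² - 35² = 2116 - 1225 = 891
b = 2 × 46 × 35 = 3220
c = 46² + 35² = 2116 + 1225 = 3341
Verification: 891² + 3220² = 793881 + 10368400 = 11162281 = 3341² ✓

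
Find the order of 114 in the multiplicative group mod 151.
150

151 is prime, so ord(114) divides φ(151) = 150.
Divisors of 150: 1, 2, 3, 5, 6, 10, 15, 25, 30, 50, 75, 150.
Repeated squaring: 114^1 ≡ 114, 114^2 ≡ 10, 114^4 ≡ 100, 114^8 ≡ 34, 114^16 ≡ 99, 114^32 ≡ 137, 114^64 ≡ 45, 114^128 ≡ 62 (mod 151).
Test 114^d mod 151 for each divisor d in increasing order:
114^1 ≡ 114
114^2 ≡ 10
114^3 = 114^2·114^1 ≡ 83
114^5 = 114^4·114^1 ≡ 75
114^6 = 114^4·114^2 ≡ 94
114^10 = 114^8·114^2 ≡ 38
114^15 = 114^8·114^4·114^2·114^1 ≡ 132
114^25 = 114^16·114^8·114^1 ≡ 33
114^30 = 114^16·114^8·114^4·114^2 ≡ 59
114^50 = 114^32·114^16·114^2 ≡ 32
114^75 = 114^64·114^8·114^2·114^1 ≡ 150
114^150 = 114^128·114^16·114^4·114^2 ≡ 1  ← first divisor giving 1
The order is 150.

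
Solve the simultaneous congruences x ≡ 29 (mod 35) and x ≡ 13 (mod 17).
64

Using Chinese Remainder Theorem:
M = 35 × 17 = 595
M1 = 17, M2 = 35
y1 = 17^(-1) mod 35 = 33
y2 = 35^(-1) mod 17 = 1
x = (29×17×33 + 13×35×1) mod 595 = 64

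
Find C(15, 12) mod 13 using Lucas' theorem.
0

Using Lucas' theorem:
Write n=15 and k=12 in base 13:
n in base 13: [1, 2]
k in base 13: [0, 12]
C(15,12) mod 13 = ∏ C(n_i, k_i) mod 13
Digit binomials (mod 13): C(1,0) = 1; C(2,12) = 0 (k_i > n_i)
Product: 1 × 0 = 0 ≡ 0 (mod 13)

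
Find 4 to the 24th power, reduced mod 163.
22

Repeated squaring. Binary of 24 = 11000.
4^1 ≡ 4 (mod 163); 4^2 ≡ 16 (mod 163); 4^4 ≡ 93 (mod 163); 4^8 ≡ 10 (mod 163); 4^16 ≡ 100 (mod 163)
4^24 = 4^8 × 4^16 ≡ 22 (mod 163)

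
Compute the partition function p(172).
330495499613

p(n) counts ways to write n as a sum of positive integers (order ignored).
Euler's pentagonal recurrence: p(k) = p(k-1) + p(k-2) - p(k-5) - p(k-7) + p(k-12) + p(k-15) - ... (offsets j(3j∓1)/2, signs ++--, p(0)=1, p(<0)=0).
DP table for k = 0..171: p(0)=1, p(1)=1, p(2)=2, p(3)=3, p(4)=5, p(5)=7, p(6)=11, p(7)=15, p(8)=22, p(9)=30, p(10)=42, p(11)=56, p(12)=77, p(13)=101, p(14)=135, p(15)=176, p(16)=231, p(17)=297, p(18)=385, p(19)=490, p(20)=627, p(21)=792, p(22)=1002, p(23)=1255, p(24)=1575, p(25)=1958, p(26)=2436, p(27)=3010, p(28)=3718, p(29)=4565, p(30)=5604, p(31)=6842, p(32)=8349, p(33)=10143, p(34)=12310, p(35)=14883, p(36)=17977, p(37)=21637, p(38)=26015, p(39)=31185, p(40)=37338, p(41)=44583, p(42)=53174, p(43)=63261, p(44)=75175, p(45)=89134, p(46)=105558, p(47)=124754, p(48)=147273, p(49)=173525, p(50)=204226, p(51)=239943, p(52)=281589, p(53)=329931, p(54)=386155, p(55)=451276, p(56)=526823, p(57)=614154, p(58)=715220, p(59)=831820, p(60)=966467, p(61)=1121505, p(62)=1300156, p(63)=1505499, p(64)=1741630, p(65)=2012558, p(66)=2323520, p(67)=2679689, p(68)=3087735, p(69)=3554345, p(70)=4087968, p(71)=4697205, p(72)=5392783, p(73)=6185689, p(74)=7089500, p(75)=8118264, p(76)=9289091, p(77)=10619863, p(78)=12132164, p(79)=13848650, p(80)=15796476, p(81)=18004327, p(82)=20506255, p(83)=23338469, p(84)=26543660, p(85)=30167357, p(86)=34262962, p(87)=38887673, p(88)=44108109, p(89)=49995925, p(90)=56634173, p(91)=64112359, p(92)=72533807, p(93)=82010177, p(94)=92669720, p(95)=104651419, p(96)=118114304, p(97)=133230930, p(98)=150198136, p(99)=169229875, p(100)=190569292, p(101)=214481126, p(102)=241265379, p(103)=271248950, p(104)=304801365, p(105)=342325709, p(106)=384276336, p(107)=431149389, p(108)=483502844, p(109)=541946240, p(110)=607163746, p(111)=679903203, p(112)=761002156, p(113)=851376628, p(114)=952050665, p(115)=1064144451, p(116)=1188908248, p(117)=1327710076, p(118)=1482074143, p(119)=1653668665, p(120)=1844349560, p(121)=2056148051, p(122)=2291320912, p(123)=2552338241, p(124)=2841940500, p(125)=3163127352, p(126)=3519222692, p(127)=3913864295, p(128)=4351078600, p(129)=4835271870, p(130)=5371315400, p(131)=5964539504, p(132)=6620830889, p(133)=7346629512, p(134)=8149040695, p(135)=9035836076, p(136)=10015581680, p(137)=11097645016, p(138)=12292341831, p(139)=13610949895, p(140)=15065878135, p(141)=16670689208, p(142)=18440293320, p(143)=20390982757, p(144)=22540654445, p(145)=24908858009, p(146)=27517052599, p(147)=30388671978, p(148)=33549419497, p(149)=37027355200, p(150)=40853235313, p(151)=45060624582, p(152)=49686288421, p(153)=54770336324, p(154)=60356673280, p(155)=66493182097, p(156)=73232243759, p(157)=80630964769, p(158)=88751778802, p(159)=97662728555, p(160)=107438159466, p(161)=118159068427, p(162)=129913904637, p(163)=142798995930, p(164)=156919475295, p(165)=172389800255, p(166)=189334822579, p(167)=207890420102, p(168)=228204732751, p(169)=250438925115, p(170)=274768617130, p(171)=301384802048.
Final step: p(172) = p(171) + p(170) - p(167) - p(165) + p(160) + p(157) - p(150) - p(146) + p(137) + p(132) - p(121) - p(115) + p(102) + p(95) - p(80) - p(72) + p(55) + p(46) - p(27) - p(17)
= 301384802048 + 274768617130 - 207890420102 - 172389800255 + 107438159466 + 80630964769 - 40853235313 - 27517052599 + 11097645016 + 6620830889 - 2056148051 - 1064144451 + 241265379 + 104651419 - 15796476 - 5392783 + 451276 + 105558 - 3010 - 297
= 330495499613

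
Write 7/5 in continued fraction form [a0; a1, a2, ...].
[1; 2, 2]

Euclidean algorithm steps:
7 = 1 × 5 + 2
5 = 2 × 2 + 1
2 = 2 × 1 + 0
Continued fraction: [1; 2, 2]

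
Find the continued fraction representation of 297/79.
[3; 1, 3, 6, 3]

Euclidean algorithm steps:
297 = 3 × 79 + 60
79 = 1 × 60 + 19
60 = 3 × 19 + 3
19 = 6 × 3 + 1
3 = 3 × 1 + 0
Continued fraction: [3; 1, 3, 6, 3]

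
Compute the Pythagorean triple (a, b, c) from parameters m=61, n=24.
(3145, 2928, 4297)

Euclid's formula: a = m² - n², b = 2mn, c = m² + n²
m = 61, n = 24
a = 61² - 24² = 3721 - 576 = 3145
b = 2 × 61 × 24 = 2928
c = 61² + 24² = 3721 + 576 = 4297
Verification: 3145² + 2928² = 9891025 + 8573184 = 18464209 = 4297² ✓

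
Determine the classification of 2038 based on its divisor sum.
deficient

Proper divisors of 2038: sum = 1 + 2 + 1019 = 1022
Since 1022 < 2038, 2038 is deficient.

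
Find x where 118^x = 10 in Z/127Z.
111

Baby-step giant-step with step n = ⌈√127⌉ = 12.
Baby steps 118^j mod 127 (j:value) for j=0..11: 0:1, 1:118, 2:81, 3:33, 4:84, 5:6, 6:73, 7:105, 8:71, 9:123, 10:36, 11:57.
Giant-step multiplier: 118^(-12) ≡ 118^(126-12) = 118^114 ≡ 76 (mod 127).
Giant steps γ_i = 10·76^i mod 127: γ_0=10, γ_1=125, γ_2=102, γ_3=5, γ_4=126, γ_5=51, γ_6=66, γ_7=63, γ_8=89, γ_9=33 (in table at j=3).
x = i·n + j = 9·12 + 3 = 111.
Check: 118^111 ≡ 10 (mod 127).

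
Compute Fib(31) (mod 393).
244

Matrix identity: Q^n = [[F_(n+1), F_n], [F_n, F_(n-1)]] with Q = [[1,1],[1,0]].
n = 31 = 11111₂. Square-and-multiply, entries mod 393:
Q^1 = [[1,1],[1,0]]
Q^3 = (Q^1)²·Q = [[3,2],[2,1]]
Q^7 = (Q^3)²·Q = [[21,13],[13,8]]
Q^15 = (Q^7)²·Q = [[201,217],[217,377]]
Q^31 = (Q^15)²·Q = [[303,244],[244,59]]
F_31 mod 393 = Q^31[0][1] = 244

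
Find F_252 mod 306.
0

Matrix identity: Q^n = [[F_(n+1), F_n], [F_n, F_(n-1)]] with Q = [[1,1],[1,0]].
n = 252 = 11111100₂. Square-and-multiply, entries mod 306:
Q^1 = [[1,1],[1,0]]
Q^3 = (Q^1)²·Q = [[3,2],[2,1]]
Q^7 = (Q^3)²·Q = [[21,13],[13,8]]
Q^15 = (Q^7)²·Q = [[69,304],[304,71]]
Q^31 = (Q^15)²·Q = [[201,175],[175,26]]
Q^63 = (Q^31)²·Q = [[285,34],[34,251]]
Q^126 = (Q^63)² = [[67,170],[170,203]]
Q^252 = (Q^126)² = [[35,0],[0,35]]
F_252 mod 306 = Q^252[0][1] = 0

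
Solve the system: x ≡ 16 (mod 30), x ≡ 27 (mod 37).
286

Using Chinese Remainder Theorem:
M = 30 × 37 = 1110
M1 = 37, M2 = 30
y1 = 37^(-1) mod 30 = 13
y2 = 30^(-1) mod 37 = 21
x = (16×37×13 + 27×30×21) mod 1110 = 286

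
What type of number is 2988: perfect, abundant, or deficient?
abundant

Proper divisors of 2988: sum = 1 + 2 + 3 + 4 + 6 + 9 + 12 + 18 + ... + 498 + 747 + 996 + 1494 (17 divisors) = 4656
Since 4656 > 2988, 2988 is abundant.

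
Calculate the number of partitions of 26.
2436

p(n) counts ways to write n as a sum of positive integers (order ignored).
Euler's pentagonal recurrence: p(k) = p(k-1) + p(k-2) - p(k-5) - p(k-7) + p(k-12) + p(k-15) - ... (offsets j(3j∓1)/2, signs ++--, p(0)=1, p(<0)=0).
DP table for k = 0..25: p(0)=1, p(1)=1, p(2)=2, p(3)=3, p(4)=5, p(5)=7, p(6)=11, p(7)=15, p(8)=22, p(9)=30, p(10)=42, p(11)=56, p(12)=77, p(13)=101, p(14)=135, p(15)=176, p(16)=231, p(17)=297, p(18)=385, p(19)=490, p(20)=627, p(21)=792, p(22)=1002, p(23)=1255, p(24)=1575, p(25)=1958.
Final step: p(26) = p(25) + p(24) - p(21) - p(19) + p(14) + p(11) - p(4) - p(0)
= 1958 + 1575 - 792 - 490 + 135 + 56 - 5 - 1
= 2436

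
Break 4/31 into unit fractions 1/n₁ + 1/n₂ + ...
1/8 + 1/248

Greedy algorithm:
4/31: ceiling(31/4) = 8, use 1/8
1/248: ceiling(248/1) = 248, use 1/248
Result: 4/31 = 1/8 + 1/248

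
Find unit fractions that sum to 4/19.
1/5 + 1/95

Greedy algorithm:
4/19: ceiling(19/4) = 5, use 1/5
1/95: ceiling(95/1) = 95, use 1/95
Result: 4/19 = 1/5 + 1/95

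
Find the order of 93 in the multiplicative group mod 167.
83

167 is prime, so ord(93) divides φ(167) = 166.
Divisors of 166: 1, 2, 83, 166.
Repeated squaring: 93^1 ≡ 93, 93^2 ≡ 132, 93^4 ≡ 56, 93^8 ≡ 130, 93^16 ≡ 33, 93^32 ≡ 87, 93^64 ≡ 54, 93^128 ≡ 77 (mod 167).
Test 93^d mod 167 for each divisor d in increasing order:
93^1 ≡ 93
93^2 ≡ 132
93^83 = 93^64·93^16·93^2·93^1 ≡ 1  ← first divisor giving 1
The order is 83.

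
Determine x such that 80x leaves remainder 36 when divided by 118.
x ≡ 27 (mod 59)

gcd(80, 118) = 2, which divides 36, so solutions exist.
Divide through by 2: 40x ≡ 18 (mod 59).
Find 40^(-1) mod 59 by the extended Euclidean algorithm:
59 = 1 × 40 + 19  ⟹  19 = (1)·59 + (-1)·40
40 = 2 × 19 + 2  ⟹  2 = (-2)·59 + (3)·40
19 = 9 × 2 + 1  ⟹  1 = (19)·59 + (-28)·40
So (-28)·40 ≡ 1 (mod 59), i.e. 40^(-1) ≡ -28 ≡ 31 (mod 59).
x ≡ 31 × 18 = 558 ≡ 27 (mod 59).
Check: 80 × 27 = 2160 ≡ 36 (mod 118).
x ≡ 27 (mod 59), giving 2 solutions mod 118.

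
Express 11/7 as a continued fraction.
[1; 1, 1, 3]

Euclidean algorithm steps:
11 = 1 × 7 + 4
7 = 1 × 4 + 3
4 = 1 × 3 + 1
3 = 3 × 1 + 0
Continued fraction: [1; 1, 1, 3]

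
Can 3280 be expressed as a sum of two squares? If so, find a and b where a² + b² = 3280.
12² + 56² (a=12, b=56)

Factorization: 3280 = 2^4 × 5 × 41
By Fermat: n is sum of two squares iff every prime p ≡ 3 (mod 4) appears to even power.
All primes ≡ 3 (mod 4) appear to even power.
Search a = 0, 1, 2, … for 3280 - a² a perfect square: first hit at a = 12: 3280 - 144 = 3136 = 56².
3280 = 12² + 56² = 144 + 3136 ✓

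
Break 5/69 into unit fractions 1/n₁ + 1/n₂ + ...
1/14 + 1/966

Greedy algorithm:
5/69: ceiling(69/5) = 14, use 1/14
1/966: ceiling(966/1) = 966, use 1/966
Result: 5/69 = 1/14 + 1/966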